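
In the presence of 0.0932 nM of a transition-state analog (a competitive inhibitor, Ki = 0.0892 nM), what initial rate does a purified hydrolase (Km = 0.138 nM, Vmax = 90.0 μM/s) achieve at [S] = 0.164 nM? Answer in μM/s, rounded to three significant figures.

33.1 μM/s

α = 1 + [I]/Ki = 1 + 0.0932/0.0892 = 2.045.
For a competitive inhibitor, Vmax is unchanged and the apparent Km becomes α·Km: Km,app = 0.282 nM, Vmax,app = 90.0 μM/s.
v = Vmax,app·[S]/(Km,app + [S]) = 90.0 × 0.164/(0.282 + 0.164) = 33.1 μM/s.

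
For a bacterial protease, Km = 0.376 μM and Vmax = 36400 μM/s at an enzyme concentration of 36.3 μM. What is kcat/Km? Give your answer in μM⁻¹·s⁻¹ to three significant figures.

kcat = Vmax/[E]total = 36400/36.3 = 1000 s⁻¹.
kcat/Km = 1000/0.376 = 2670 μM⁻¹·s⁻¹.

2670 μM⁻¹·s⁻¹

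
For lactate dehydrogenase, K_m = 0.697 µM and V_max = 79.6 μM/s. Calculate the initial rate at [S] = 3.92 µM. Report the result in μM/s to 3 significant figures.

v = Vmax·[S]/(Km + [S]) = 79.6 × 3.92 / (0.697 + 3.92)
  = 312.0 / 4.617 = 67.6 μM/s.

67.6 μM/s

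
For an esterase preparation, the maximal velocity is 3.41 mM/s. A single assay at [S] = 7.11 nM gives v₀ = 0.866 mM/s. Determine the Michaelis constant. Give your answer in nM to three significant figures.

20.9 nM

From v = Vmax[S]/(Km+[S]), Km = [S](Vmax − v)/v.
Km = 7.11 × (3.41 − 0.866) / 0.866 = 18.09/0.866 = 20.9 nM.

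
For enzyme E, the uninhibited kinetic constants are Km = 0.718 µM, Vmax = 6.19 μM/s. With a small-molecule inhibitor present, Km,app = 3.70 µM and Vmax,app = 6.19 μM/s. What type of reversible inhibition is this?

Km increases (0.718 → 3.70 µM) while Vmax is unchanged — the hallmark of competitive inhibition.

competitive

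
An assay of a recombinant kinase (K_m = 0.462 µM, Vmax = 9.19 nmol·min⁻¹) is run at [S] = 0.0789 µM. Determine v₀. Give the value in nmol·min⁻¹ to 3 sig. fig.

1.34 nmol·min⁻¹

v = Vmax·[S]/(Km + [S]) = 9.19 × 0.0789 / (0.462 + 0.0789)
  = 0.7251 / 0.5409 = 1.34 nmol·min⁻¹.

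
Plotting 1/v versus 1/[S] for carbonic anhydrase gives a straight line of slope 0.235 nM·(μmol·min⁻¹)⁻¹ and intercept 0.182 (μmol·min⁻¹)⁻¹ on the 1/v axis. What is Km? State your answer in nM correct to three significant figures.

y-intercept = 1/Vmax ⇒ Vmax = 5.49 μmol·min⁻¹; slope = Km/Vmax ⇒ Km = slope × Vmax.
Km = 0.235 × 5.49 = 1.29 nM.

1.29 nM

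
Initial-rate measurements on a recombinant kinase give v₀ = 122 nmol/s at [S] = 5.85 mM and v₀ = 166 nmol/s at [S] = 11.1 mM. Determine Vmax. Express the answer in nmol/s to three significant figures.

278 nmol/s

From v = Vmax[S]/(Km+[S]), each point gives Vmax = v(Km+[S])/[S].
Equating: 122(Km+5.85)/5.85 = 166(Km+11.1)/11.1.
20.85·Km + 122 = 14.95·Km + 166, so (20.85 − 14.95)·Km = 166 − 122.
Km = 44.00/5.900 = 7.46 mM; then Vmax = 122(7.46+5.85)/5.85 = 278 nmol/s.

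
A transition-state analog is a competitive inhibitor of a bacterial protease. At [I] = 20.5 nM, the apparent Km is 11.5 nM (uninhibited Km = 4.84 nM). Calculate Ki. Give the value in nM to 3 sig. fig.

14.9 nM

Competitive: Km,app = α·Km with α = 1 + [I]/Ki.
α = Km,app/Km = 11.5/4.84 = 2.376.
Since α = 1 + [I]/Ki, [I]/Ki = 2.376 − 1 = 1.376 and Ki = 20.5/1.376 = 14.9 nM.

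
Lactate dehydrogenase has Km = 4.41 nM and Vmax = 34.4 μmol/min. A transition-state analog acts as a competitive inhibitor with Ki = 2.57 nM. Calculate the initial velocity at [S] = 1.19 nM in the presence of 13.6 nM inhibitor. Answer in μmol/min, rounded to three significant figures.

α = 1 + [I]/Ki = 1 + 13.6/2.57 = 6.292.
For a competitive inhibitor, Vmax is unchanged and the apparent Km becomes α·Km: Km,app = 27.7 nM, Vmax,app = 34.4 μmol/min.
v = Vmax,app·[S]/(Km,app + [S]) = 34.4 × 1.19/(27.7 + 1.19) = 1.41 μmol/min.

1.41 μmol/min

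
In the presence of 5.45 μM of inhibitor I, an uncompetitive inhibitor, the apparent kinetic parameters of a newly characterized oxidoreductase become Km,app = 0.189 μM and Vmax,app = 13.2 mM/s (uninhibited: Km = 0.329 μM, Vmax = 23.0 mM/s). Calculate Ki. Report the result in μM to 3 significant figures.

Uncompetitive: Vmax,app = Vmax/α (and Km,app = Km/α) with α = 1 + [I]/Ki.
α = Vmax/Vmax,app = 23.0/13.2 = 1.742.
Ki = [I]/(α − 1) = 5.45/0.7424 = 7.34 μM.

7.34 μM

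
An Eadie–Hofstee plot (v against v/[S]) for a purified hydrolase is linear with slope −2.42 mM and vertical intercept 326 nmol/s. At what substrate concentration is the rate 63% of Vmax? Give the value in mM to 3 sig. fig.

4.12 mM

The Eadie–Hofstee slope gives Km = 2.42 mM (slope = −Km).
v/Vmax = [S]/(Km+[S]) = 0.63 ⇒ [S] = Km·0.63/(1−0.63) = 2.42 × 1.703 = 4.12 mM.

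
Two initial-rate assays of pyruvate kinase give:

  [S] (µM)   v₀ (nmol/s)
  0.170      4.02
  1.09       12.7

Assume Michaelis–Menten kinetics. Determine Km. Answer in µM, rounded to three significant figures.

0.724 µM

In reciprocal form, 1/v = (Km/Vmax)·(1/[S]) + 1/Vmax. The two points give (1/[S], 1/v) = (5.882, 0.2488) and (0.9174, 0.07874).
Slope = (0.2488 − 0.07874)/(5.882 − 0.9174) = 0.03424; intercept = 0.2488 − 0.03424×5.882 = 0.04732.
Vmax = 1/intercept = 21.1 nmol/s; Km = slope × Vmax = 0.03424 × 21.1 = 0.724 µM.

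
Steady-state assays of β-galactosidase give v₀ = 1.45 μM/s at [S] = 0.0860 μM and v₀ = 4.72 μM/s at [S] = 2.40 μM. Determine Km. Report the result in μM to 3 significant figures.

0.220 μM

From v = Vmax[S]/(Km+[S]), each point gives Vmax = v(Km+[S])/[S].
Equating: 1.45(Km+0.0860)/0.0860 = 4.72(Km+2.40)/2.40.
16.86·Km + 1.45 = 1.967·Km + 4.72, so (16.86 − 1.967)·Km = 4.72 − 1.45.
Km = 3.270/14.89 = 0.220 μM; then Vmax = 1.45(0.220+0.0860)/0.0860 = 5.15 μM/s.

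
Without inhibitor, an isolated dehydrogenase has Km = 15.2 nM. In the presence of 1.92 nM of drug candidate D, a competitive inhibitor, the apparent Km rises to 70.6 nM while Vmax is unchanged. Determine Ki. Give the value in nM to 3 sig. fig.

0.527 nM

Competitive: Km,app = α·Km with α = 1 + [I]/Ki.
α = Km,app/Km = 70.6/15.2 = 4.645.
Ki = [I]/(α − 1) = 1.92/3.645 = 0.527 nM.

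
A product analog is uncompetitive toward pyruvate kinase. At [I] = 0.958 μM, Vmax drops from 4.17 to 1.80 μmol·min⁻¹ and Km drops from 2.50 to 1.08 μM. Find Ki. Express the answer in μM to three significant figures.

Uncompetitive: Vmax,app = Vmax/α (and Km,app = Km/α) with α = 1 + [I]/Ki.
α = Vmax/Vmax,app = 4.17/1.80 = 2.317.
Ki = [I]/(α − 1) = 0.958/1.317 = 0.728 μM.

0.728 μM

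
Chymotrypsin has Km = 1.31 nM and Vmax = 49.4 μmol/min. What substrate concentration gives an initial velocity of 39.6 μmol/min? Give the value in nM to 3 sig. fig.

5.29 nM

The required fractional saturation is v/Vmax = 39.6/49.4 = 0.8016.
Then [S]/(Km+[S]) = 0.8016 ⇒ [S] = 1.31 × 0.8016/(1 − 0.8016) = 5.29 nM.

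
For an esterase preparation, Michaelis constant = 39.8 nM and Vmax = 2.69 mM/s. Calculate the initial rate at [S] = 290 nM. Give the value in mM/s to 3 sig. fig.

[S]/(Km+[S]) = 290/329.8 = 0.8793, the fractional saturation.
v = 0.8793 × Vmax = 0.8793 × 2.69 = 2.37 mM/s.

2.37 mM/s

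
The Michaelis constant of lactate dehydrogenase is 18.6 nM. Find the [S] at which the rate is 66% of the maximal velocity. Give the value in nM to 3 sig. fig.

36.1 nM

v/Vmax = [S]/(Km+[S]) = 0.66, so [S] = Km·0.66/(1 − 0.66) = 18.6 × 1.941.
[S] = 36.1 nM.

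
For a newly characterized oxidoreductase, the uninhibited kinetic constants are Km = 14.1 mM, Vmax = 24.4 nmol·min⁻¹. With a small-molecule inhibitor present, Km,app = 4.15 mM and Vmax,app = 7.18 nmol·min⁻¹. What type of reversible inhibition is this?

uncompetitive

Both Km and Vmax decrease by the same factor (~3.40-fold) — characteristic of uncompetitive inhibition.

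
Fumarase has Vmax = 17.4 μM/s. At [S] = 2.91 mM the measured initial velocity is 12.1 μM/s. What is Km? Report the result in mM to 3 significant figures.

1.27 mM

v/Vmax = 12.1/17.4 = 0.6954 = [S]/(Km+[S]).
So Km + [S] = [S]/0.6954 = 4.185 mM, giving Km = 4.185 − 2.91 = 1.27 mM.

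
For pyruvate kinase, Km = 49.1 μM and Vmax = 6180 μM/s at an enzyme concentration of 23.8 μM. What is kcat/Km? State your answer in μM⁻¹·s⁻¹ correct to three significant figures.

kcat = Vmax/[E]total = 6180/23.8 = 260 s⁻¹.
kcat/Km = 260/49.1 = 5.29 μM⁻¹·s⁻¹.

5.29 μM⁻¹·s⁻¹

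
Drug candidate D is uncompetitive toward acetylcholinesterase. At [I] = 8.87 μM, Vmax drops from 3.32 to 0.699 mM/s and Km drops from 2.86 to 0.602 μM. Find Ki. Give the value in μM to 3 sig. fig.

Uncompetitive: Vmax,app = Vmax/α (and Km,app = Km/α) with α = 1 + [I]/Ki.
α = Vmax/Vmax,app = 3.32/0.699 = 4.750.
Since α = 1 + [I]/Ki, [I]/Ki = 4.750 − 1 = 3.750 and Ki = 8.87/3.750 = 2.37 μM.

2.37 μM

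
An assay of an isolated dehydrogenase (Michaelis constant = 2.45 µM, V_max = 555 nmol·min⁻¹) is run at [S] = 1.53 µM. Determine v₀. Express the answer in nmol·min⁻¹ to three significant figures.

213 nmol·min⁻¹

v = Vmax·[S]/(Km + [S]) = 555 × 1.53 / (2.45 + 1.53)
  = 849.2 / 3.980 = 213 nmol·min⁻¹.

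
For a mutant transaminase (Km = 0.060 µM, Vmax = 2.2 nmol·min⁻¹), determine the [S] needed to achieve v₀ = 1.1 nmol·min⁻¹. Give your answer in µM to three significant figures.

Rearranging v = Vmax[S]/(Km+[S]) gives [S] = Km·v/(Vmax − v).
[S] = 0.060 × 1.1 / (2.2 − 1.1) = 0.06600/1.100 = 0.0600 µM.

0.0600 µM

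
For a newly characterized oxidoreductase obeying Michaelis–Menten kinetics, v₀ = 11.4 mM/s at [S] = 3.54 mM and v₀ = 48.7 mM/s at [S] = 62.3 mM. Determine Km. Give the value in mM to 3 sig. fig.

From v = Vmax[S]/(Km+[S]), each point gives Vmax = v(Km+[S])/[S].
Equating: 11.4(Km+3.54)/3.54 = 48.7(Km+62.3)/62.3.
3.220·Km + 11.4 = 0.7817·Km + 48.7, so (3.220 − 0.7817)·Km = 48.7 − 11.4.
Km = 37.30/2.439 = 15.3 mM; then Vmax = 11.4(15.3+3.54)/3.54 = 60.7 mM/s.

15.3 mM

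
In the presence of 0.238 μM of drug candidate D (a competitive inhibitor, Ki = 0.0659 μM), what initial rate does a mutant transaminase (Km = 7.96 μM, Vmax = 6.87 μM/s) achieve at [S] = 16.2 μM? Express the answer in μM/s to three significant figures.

2.10 μM/s

With α = 1 + [I]/Ki = 1 + 0.238/0.0659 = 4.612, the competitive rate law is v = Vmax[S] / (αKm + [S]).
v = 6.87×16.2 / (4.612×7.96 + 16.2) = 111.3/52.91 = 2.10 μM/s.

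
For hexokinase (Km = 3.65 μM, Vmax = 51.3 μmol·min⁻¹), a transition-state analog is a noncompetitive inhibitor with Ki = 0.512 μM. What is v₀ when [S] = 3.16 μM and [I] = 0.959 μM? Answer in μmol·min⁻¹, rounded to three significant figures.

With α = 1 + [I]/Ki = 1 + 0.959/0.512 = 2.873, the noncompetitive rate law is v = (Vmax/α)·[S] / (Km + [S]).
v = (51.3/2.873)×3.16 / (3.65 + 3.16) = 56.42/6.810 = 8.29 μmol·min⁻¹.

8.29 μmol·min⁻¹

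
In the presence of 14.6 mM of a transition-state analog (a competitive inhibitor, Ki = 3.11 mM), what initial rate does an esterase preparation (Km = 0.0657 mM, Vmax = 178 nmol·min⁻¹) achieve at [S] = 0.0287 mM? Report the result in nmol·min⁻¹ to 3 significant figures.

α = 1 + [I]/Ki = 1 + 14.6/3.11 = 5.695.
For a competitive inhibitor, Vmax is unchanged and the apparent Km becomes α·Km: Km,app = 0.374 mM, Vmax,app = 178 nmol·min⁻¹.
v = Vmax,app·[S]/(Km,app + [S]) = 178 × 0.0287/(0.374 + 0.0287) = 12.7 nmol·min⁻¹.

12.7 nmol·min⁻¹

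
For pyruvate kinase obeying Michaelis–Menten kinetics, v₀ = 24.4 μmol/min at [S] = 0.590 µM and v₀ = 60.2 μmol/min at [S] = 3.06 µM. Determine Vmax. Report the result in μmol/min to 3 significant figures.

In reciprocal form, 1/v = (Km/Vmax)·(1/[S]) + 1/Vmax. The two points give (1/[S], 1/v) = (1.695, 0.04098) and (0.3268, 0.01661).
Slope = (0.04098 − 0.01661)/(1.695 − 0.3268) = 0.01781; intercept = 0.04098 − 0.01781×1.695 = 0.01079.
Vmax = 1/intercept = 92.7 μmol/min; Km = slope × Vmax = 0.01781 × 92.7 = 1.65 µM.

92.7 μmol/min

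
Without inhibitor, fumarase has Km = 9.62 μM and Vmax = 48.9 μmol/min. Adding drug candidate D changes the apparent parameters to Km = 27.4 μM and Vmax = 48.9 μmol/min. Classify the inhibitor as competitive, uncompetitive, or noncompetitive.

competitive

Km increases (9.62 → 27.4 μM) while Vmax is unchanged — the hallmark of competitive inhibition.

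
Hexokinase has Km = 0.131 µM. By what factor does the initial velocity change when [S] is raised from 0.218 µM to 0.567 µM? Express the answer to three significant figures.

Since Vmax cancels, v₂/v₁ = [S]₂(Km+[S]₁) / [S]₁(Km+[S]₂).
= 0.567×(0.131+0.218) / (0.218×(0.131+0.567)) = 0.1979/0.1522 = 1.30.

1.30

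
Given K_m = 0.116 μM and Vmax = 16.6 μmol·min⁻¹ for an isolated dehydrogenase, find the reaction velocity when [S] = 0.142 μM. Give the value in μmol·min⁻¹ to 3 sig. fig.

[S]/(Km+[S]) = 0.142/0.2580 = 0.5504, the fractional saturation.
v = 0.5504 × Vmax = 0.5504 × 16.6 = 9.14 μmol·min⁻¹.

9.14 μmol·min⁻¹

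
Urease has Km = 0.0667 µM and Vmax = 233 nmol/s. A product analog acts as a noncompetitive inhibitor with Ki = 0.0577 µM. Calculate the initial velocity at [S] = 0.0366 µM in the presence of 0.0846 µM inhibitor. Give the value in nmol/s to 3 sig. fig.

α = 1 + [I]/Ki = 1 + 0.0846/0.0577 = 2.466.
For a noncompetitive inhibitor, Vmax is reduced to Vmax/α while Km is unchanged: Km,app = 0.0667 µM, Vmax,app = 94.5 nmol/s.
v = Vmax,app·[S]/(Km,app + [S]) = 94.5 × 0.0366/(0.0667 + 0.0366) = 33.5 nmol/s.

33.5 nmol/s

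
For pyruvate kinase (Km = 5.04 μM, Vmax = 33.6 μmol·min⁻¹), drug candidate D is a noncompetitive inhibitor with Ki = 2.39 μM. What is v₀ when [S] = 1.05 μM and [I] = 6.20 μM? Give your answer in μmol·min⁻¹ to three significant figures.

1.61 μmol·min⁻¹

With α = 1 + [I]/Ki = 1 + 6.20/2.39 = 3.594, the noncompetitive rate law is v = (Vmax/α)·[S] / (Km + [S]).
v = (33.6/3.594)×1.05 / (5.04 + 1.05) = 9.816/6.090 = 1.61 μmol·min⁻¹.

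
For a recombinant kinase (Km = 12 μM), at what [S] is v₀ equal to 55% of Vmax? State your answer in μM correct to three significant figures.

14.7 μM

v/Vmax = [S]/(Km+[S]) = 0.55, so [S] = Km·0.55/(1 − 0.55) = 12 × 1.222.
[S] = 14.7 μM.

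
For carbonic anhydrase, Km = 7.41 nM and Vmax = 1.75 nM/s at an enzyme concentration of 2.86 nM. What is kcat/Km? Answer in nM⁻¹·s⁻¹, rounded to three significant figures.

kcat = Vmax/[E]total = 1.75/2.86 = 0.612 s⁻¹.
kcat/Km = 0.612/7.41 = 0.0826 nM⁻¹·s⁻¹.

0.0826 nM⁻¹·s⁻¹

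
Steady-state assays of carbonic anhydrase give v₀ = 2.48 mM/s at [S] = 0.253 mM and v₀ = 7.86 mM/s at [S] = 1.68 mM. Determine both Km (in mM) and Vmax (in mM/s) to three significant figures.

Km = 1.05 mM; Vmax = 12.8 mM/s

From v = Vmax[S]/(Km+[S]), each point gives Vmax = v(Km+[S])/[S].
Equating: 2.48(Km+0.253)/0.253 = 7.86(Km+1.68)/1.68.
9.802·Km + 2.48 = 4.679·Km + 7.86, so (9.802 − 4.679)·Km = 7.86 − 2.48.
Km = 5.380/5.124 = 1.05 mM; then Vmax = 2.48(1.05+0.253)/0.253 = 12.8 mM/s.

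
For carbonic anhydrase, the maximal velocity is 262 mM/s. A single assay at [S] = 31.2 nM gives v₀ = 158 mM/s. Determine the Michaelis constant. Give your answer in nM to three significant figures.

20.5 nM

v/Vmax = 158/262 = 0.6031 = [S]/(Km+[S]).
So Km + [S] = [S]/0.6031 = 51.74 nM, giving Km = 51.74 − 31.2 = 20.5 nM.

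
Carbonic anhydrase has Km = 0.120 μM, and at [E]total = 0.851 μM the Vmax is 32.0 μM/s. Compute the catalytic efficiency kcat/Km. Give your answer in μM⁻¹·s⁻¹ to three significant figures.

kcat = Vmax/[E]total = 32.0/0.851 = 37.6 s⁻¹.
kcat/Km = 37.6/0.120 = 313 μM⁻¹·s⁻¹.

313 μM⁻¹·s⁻¹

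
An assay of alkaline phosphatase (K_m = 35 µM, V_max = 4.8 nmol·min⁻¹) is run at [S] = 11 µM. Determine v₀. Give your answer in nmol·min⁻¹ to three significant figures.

[S]/(Km+[S]) = 11/46.00 = 0.2391, the fractional saturation.
v = 0.2391 × Vmax = 0.2391 × 4.8 = 1.15 nmol·min⁻¹.

1.15 nmol·min⁻¹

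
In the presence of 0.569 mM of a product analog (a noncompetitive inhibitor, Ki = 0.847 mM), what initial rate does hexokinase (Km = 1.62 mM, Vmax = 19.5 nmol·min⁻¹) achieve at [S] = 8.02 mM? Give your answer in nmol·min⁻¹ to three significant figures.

With α = 1 + [I]/Ki = 1 + 0.569/0.847 = 1.672, the noncompetitive rate law is v = (Vmax/α)·[S] / (Km + [S]).
v = (19.5/1.672)×8.02 / (1.62 + 8.02) = 93.55/9.640 = 9.70 nmol·min⁻¹.

9.70 nmol·min⁻¹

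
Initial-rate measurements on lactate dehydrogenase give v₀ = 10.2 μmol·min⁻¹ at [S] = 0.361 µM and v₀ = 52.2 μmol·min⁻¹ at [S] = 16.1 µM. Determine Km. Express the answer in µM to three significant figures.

1.68 µM

In reciprocal form, 1/v = (Km/Vmax)·(1/[S]) + 1/Vmax. The two points give (1/[S], 1/v) = (2.770, 0.09804) and (0.06211, 0.01916).
Slope = (0.09804 − 0.01916)/(2.770 − 0.06211) = 0.02913; intercept = 0.09804 − 0.02913×2.770 = 0.01735.
Vmax = 1/intercept = 57.6 μmol·min⁻¹; Km = slope × Vmax = 0.02913 × 57.6 = 1.68 µM.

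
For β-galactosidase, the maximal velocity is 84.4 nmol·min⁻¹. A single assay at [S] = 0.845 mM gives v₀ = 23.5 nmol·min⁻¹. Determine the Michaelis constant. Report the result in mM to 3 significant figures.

v/Vmax = 23.5/84.4 = 0.2784 = [S]/(Km+[S]).
So Km + [S] = [S]/0.2784 = 3.035 mM, giving Km = 3.035 − 0.845 = 2.19 mM.

2.19 mM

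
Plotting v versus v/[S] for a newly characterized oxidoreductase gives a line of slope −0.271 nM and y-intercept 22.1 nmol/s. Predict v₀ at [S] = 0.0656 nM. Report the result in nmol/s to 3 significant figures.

In the Eadie–Hofstee form v = Vmax − Km·(v/[S]), the slope is −Km and the intercept is Vmax, so Km = 0.271 nM and Vmax = 22.1 nmol/s.
v = 22.1 × 0.0656/(0.271 + 0.0656) = 4.31 nmol/s.

4.31 nmol/s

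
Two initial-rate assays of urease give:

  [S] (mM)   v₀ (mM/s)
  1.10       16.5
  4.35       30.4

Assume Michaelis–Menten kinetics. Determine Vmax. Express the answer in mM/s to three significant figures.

42.5 mM/s

In reciprocal form, 1/v = (Km/Vmax)·(1/[S]) + 1/Vmax. The two points give (1/[S], 1/v) = (0.9091, 0.06061) and (0.2299, 0.03289).
Slope = (0.06061 − 0.03289)/(0.9091 − 0.2299) = 0.04080; intercept = 0.06061 − 0.04080×0.9091 = 0.02352.
Vmax = 1/intercept = 42.5 mM/s; Km = slope × Vmax = 0.04080 × 42.5 = 1.74 mM.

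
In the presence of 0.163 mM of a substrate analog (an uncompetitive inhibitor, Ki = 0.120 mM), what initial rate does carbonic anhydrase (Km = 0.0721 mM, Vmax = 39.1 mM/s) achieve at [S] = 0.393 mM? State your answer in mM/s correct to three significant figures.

With α = 1 + [I]/Ki = 1 + 0.163/0.120 = 2.358, the uncompetitive rate law is v = (Vmax/α)·[S] / (Km/α + [S]).
v = (39.1/2.358)×0.393 / (0.0721/2.358 + 0.393) = 6.516/0.4236 = 15.4 mM/s.

15.4 mM/s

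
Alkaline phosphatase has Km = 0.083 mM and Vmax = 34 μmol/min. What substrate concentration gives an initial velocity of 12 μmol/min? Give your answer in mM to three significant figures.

Rearranging v = Vmax[S]/(Km+[S]) gives [S] = Km·v/(Vmax − v).
[S] = 0.083 × 12 / (34 − 12) = 0.9960/22.00 = 0.0453 mM.

0.0453 mM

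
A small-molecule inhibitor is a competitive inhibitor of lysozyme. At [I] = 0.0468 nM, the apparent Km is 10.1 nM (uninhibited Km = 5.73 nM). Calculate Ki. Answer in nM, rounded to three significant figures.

0.0614 nM

Competitive: Km,app = α·Km with α = 1 + [I]/Ki.
α = Km,app/Km = 10.1/5.73 = 1.763.
Ki = [I]/(α − 1) = 0.0468/0.7627 = 0.0614 nM.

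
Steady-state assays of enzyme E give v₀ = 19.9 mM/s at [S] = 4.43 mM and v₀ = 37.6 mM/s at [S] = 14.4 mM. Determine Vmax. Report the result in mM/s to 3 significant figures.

62.2 mM/s

In reciprocal form, 1/v = (Km/Vmax)·(1/[S]) + 1/Vmax. The two points give (1/[S], 1/v) = (0.2257, 0.05025) and (0.06944, 0.02660).
Slope = (0.05025 − 0.02660)/(0.2257 − 0.06944) = 0.1514; intercept = 0.05025 − 0.1514×0.2257 = 0.01608.
Vmax = 1/intercept = 62.2 mM/s; Km = slope × Vmax = 0.1514 × 62.2 = 9.41 mM.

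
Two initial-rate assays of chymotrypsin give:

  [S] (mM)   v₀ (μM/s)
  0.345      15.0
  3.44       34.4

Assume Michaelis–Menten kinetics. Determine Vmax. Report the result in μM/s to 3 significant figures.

From v = Vmax[S]/(Km+[S]), each point gives Vmax = v(Km+[S])/[S].
Equating: 15.0(Km+0.345)/0.345 = 34.4(Km+3.44)/3.44.
43.48·Km + 15.0 = 10.00·Km + 34.4, so (43.48 − 10.00)·Km = 34.4 − 15.0.
Km = 19.40/33.48 = 0.579 mM; then Vmax = 15.0(0.579+0.345)/0.345 = 40.2 μM/s.

40.2 μM/s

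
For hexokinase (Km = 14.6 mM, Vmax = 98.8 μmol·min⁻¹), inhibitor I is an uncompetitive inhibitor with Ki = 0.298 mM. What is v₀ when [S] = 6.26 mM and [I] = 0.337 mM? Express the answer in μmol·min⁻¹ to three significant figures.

α = 1 + [I]/Ki = 1 + 0.337/0.298 = 2.131.
For an uncompetitive inhibitor, both parameters are divided by α, giving Vmax/α and Km/α: Km,app = 6.85 mM, Vmax,app = 46.4 μmol·min⁻¹.
v = Vmax,app·[S]/(Km,app + [S]) = 46.4 × 6.26/(6.85 + 6.26) = 22.1 μmol·min⁻¹.

22.1 μmol·min⁻¹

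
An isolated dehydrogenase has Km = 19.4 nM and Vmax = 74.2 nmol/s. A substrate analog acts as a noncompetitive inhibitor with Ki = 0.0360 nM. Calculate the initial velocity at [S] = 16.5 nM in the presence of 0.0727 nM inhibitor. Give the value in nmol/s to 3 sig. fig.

α = 1 + [I]/Ki = 1 + 0.0727/0.0360 = 3.019.
For a noncompetitive inhibitor, Vmax is reduced to Vmax/α while Km is unchanged: Km,app = 19.4 nM, Vmax,app = 24.6 nmol/s.
v = Vmax,app·[S]/(Km,app + [S]) = 24.6 × 16.5/(19.4 + 16.5) = 11.3 nmol/s.

11.3 nmol/s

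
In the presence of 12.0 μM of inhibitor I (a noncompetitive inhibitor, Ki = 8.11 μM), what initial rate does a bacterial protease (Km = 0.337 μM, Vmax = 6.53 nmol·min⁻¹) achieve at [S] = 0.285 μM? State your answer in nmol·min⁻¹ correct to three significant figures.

1.21 nmol·min⁻¹

α = 1 + [I]/Ki = 1 + 12.0/8.11 = 2.480.
For a noncompetitive inhibitor, Vmax is reduced to Vmax/α while Km is unchanged: Km,app = 0.337 μM, Vmax,app = 2.63 nmol·min⁻¹.
v = Vmax,app·[S]/(Km,app + [S]) = 2.63 × 0.285/(0.337 + 0.285) = 1.21 nmol·min⁻¹.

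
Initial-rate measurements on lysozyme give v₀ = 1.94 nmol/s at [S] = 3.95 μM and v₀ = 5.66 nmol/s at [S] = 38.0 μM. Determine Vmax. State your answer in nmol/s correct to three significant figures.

7.28 nmol/s

In reciprocal form, 1/v = (Km/Vmax)·(1/[S]) + 1/Vmax. The two points give (1/[S], 1/v) = (0.2532, 0.5155) and (0.02632, 0.1767).
Slope = (0.5155 − 0.1767)/(0.2532 − 0.02632) = 1.493; intercept = 0.5155 − 1.493×0.2532 = 0.1374.
Vmax = 1/intercept = 7.28 nmol/s; Km = slope × Vmax = 1.493 × 7.28 = 10.9 μM.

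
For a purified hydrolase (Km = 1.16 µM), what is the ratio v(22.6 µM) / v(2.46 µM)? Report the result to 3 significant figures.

1.40

The fractional saturations are [S]/(Km+[S]) = 2.46/3.620 = 0.6796 and 22.6/23.76 = 0.9512.
v₂/v₁ is just their ratio: 0.9512/0.6796 = 1.40.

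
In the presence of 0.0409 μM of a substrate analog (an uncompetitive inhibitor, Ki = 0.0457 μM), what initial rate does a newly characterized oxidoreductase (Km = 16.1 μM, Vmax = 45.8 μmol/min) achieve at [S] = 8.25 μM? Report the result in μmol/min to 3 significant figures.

With α = 1 + [I]/Ki = 1 + 0.0409/0.0457 = 1.895, the uncompetitive rate law is v = (Vmax/α)·[S] / (Km/α + [S]).
v = (45.8/1.895)×8.25 / (16.1/1.895 + 8.25) = 199.4/16.75 = 11.9 μmol/min.

11.9 μmol/min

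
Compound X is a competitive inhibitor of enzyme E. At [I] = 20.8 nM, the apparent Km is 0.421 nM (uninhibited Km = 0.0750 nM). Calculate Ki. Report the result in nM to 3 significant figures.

4.51 nM

Competitive: Km,app = α·Km with α = 1 + [I]/Ki.
α = Km,app/Km = 0.421/0.0750 = 5.613.
Ki = [I]/(α − 1) = 20.8/4.613 = 4.51 nM.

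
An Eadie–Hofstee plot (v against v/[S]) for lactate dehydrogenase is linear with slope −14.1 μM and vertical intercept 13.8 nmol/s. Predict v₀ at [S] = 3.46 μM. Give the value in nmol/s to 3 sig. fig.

In the Eadie–Hofstee form v = Vmax − Km·(v/[S]), the slope is −Km and the intercept is Vmax, so Km = 14.1 μM and Vmax = 13.8 nmol/s.
v = 13.8 × 3.46/(14.1 + 3.46) = 2.72 nmol/s.

2.72 nmol/s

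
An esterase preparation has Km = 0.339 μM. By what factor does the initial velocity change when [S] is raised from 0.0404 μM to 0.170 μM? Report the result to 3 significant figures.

The fractional saturations are [S]/(Km+[S]) = 0.0404/0.3794 = 0.1065 and 0.170/0.5090 = 0.3340.
v₂/v₁ is just their ratio: 0.3340/0.1065 = 3.14.

3.14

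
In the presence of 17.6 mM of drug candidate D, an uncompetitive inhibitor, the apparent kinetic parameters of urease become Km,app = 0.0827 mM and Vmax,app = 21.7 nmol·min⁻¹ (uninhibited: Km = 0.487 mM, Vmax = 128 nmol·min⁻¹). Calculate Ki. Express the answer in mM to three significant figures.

3.59 mM

Uncompetitive: Vmax,app = Vmax/α (and Km,app = Km/α) with α = 1 + [I]/Ki.
α = Vmax/Vmax,app = 128/21.7 = 5.899.
Ki = [I]/(α − 1) = 17.6/4.899 = 3.59 mM.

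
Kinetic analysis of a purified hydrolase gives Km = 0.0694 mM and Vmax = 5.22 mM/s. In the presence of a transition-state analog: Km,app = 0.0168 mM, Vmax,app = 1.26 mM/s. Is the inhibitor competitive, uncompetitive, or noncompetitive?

uncompetitive

Both Km and Vmax decrease by the same factor (~4.14-fold) — characteristic of uncompetitive inhibition.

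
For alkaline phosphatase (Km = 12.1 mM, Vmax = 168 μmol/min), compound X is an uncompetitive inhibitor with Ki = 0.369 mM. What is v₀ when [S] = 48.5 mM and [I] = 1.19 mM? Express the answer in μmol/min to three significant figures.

With α = 1 + [I]/Ki = 1 + 1.19/0.369 = 4.225, the uncompetitive rate law is v = (Vmax/α)·[S] / (Km/α + [S]).
v = (168/4.225)×48.5 / (12.1/4.225 + 48.5) = 1929/51.36 = 37.5 μmol/min.

37.5 μmol/min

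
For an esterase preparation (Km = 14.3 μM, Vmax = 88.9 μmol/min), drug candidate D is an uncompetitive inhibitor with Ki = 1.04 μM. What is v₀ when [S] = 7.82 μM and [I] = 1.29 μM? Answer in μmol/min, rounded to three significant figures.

21.8 μmol/min

α = 1 + [I]/Ki = 1 + 1.29/1.04 = 2.240.
For an uncompetitive inhibitor, both parameters are divided by α, giving Vmax/α and Km/α: Km,app = 6.38 μM, Vmax,app = 39.7 μmol/min.
v = Vmax,app·[S]/(Km,app + [S]) = 39.7 × 7.82/(6.38 + 7.82) = 21.8 μmol/min.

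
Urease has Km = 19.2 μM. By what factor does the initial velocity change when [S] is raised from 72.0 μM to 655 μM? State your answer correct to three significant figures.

Since Vmax cancels, v₂/v₁ = [S]₂(Km+[S]₁) / [S]₁(Km+[S]₂).
= 655×(19.2+72.0) / (72.0×(19.2+655)) = 59740/48540 = 1.23.

1.23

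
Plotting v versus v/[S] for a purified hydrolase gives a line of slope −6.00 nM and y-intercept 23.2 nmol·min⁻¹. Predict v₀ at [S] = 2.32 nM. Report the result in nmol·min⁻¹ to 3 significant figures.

6.47 nmol·min⁻¹

In the Eadie–Hofstee form v = Vmax − Km·(v/[S]), the slope is −Km and the intercept is Vmax, so Km = 6.00 nM and Vmax = 23.2 nmol·min⁻¹.
v = 23.2 × 2.32/(6.00 + 2.32) = 6.47 nmol·min⁻¹.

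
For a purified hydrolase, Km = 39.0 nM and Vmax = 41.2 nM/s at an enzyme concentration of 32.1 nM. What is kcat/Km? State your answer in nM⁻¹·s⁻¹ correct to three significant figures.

kcat = Vmax/[E]total = 41.2/32.1 = 1.28 s⁻¹.
kcat/Km = 1.28/39.0 = 0.0329 nM⁻¹·s⁻¹.

0.0329 nM⁻¹·s⁻¹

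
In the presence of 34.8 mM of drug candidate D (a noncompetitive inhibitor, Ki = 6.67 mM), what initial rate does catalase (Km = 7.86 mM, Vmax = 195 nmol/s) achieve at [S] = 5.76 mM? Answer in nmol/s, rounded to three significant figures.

13.3 nmol/s

α = 1 + [I]/Ki = 1 + 34.8/6.67 = 6.217.
For a noncompetitive inhibitor, Vmax is reduced to Vmax/α while Km is unchanged: Km,app = 7.86 mM, Vmax,app = 31.4 nmol/s.
v = Vmax,app·[S]/(Km,app + [S]) = 31.4 × 5.76/(7.86 + 5.76) = 13.3 nmol/s.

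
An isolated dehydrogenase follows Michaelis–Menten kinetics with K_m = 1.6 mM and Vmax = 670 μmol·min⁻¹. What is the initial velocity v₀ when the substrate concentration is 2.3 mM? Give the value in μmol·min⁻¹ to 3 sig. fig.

[S]/(Km+[S]) = 2.3/3.900 = 0.5897, the fractional saturation.
v = 0.5897 × Vmax = 0.5897 × 670 = 395 μmol·min⁻¹.

395 μmol·min⁻¹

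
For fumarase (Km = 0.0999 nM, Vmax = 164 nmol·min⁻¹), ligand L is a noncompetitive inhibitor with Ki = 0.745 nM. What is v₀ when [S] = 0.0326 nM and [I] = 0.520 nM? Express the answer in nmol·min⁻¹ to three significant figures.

23.8 nmol·min⁻¹

With α = 1 + [I]/Ki = 1 + 0.520/0.745 = 1.698, the noncompetitive rate law is v = (Vmax/α)·[S] / (Km + [S]).
v = (164/1.698)×0.0326 / (0.0999 + 0.0326) = 3.149/0.1325 = 23.8 nmol·min⁻¹.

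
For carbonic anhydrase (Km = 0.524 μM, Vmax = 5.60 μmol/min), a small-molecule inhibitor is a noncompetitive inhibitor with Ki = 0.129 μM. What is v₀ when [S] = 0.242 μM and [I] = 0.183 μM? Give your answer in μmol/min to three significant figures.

With α = 1 + [I]/Ki = 1 + 0.183/0.129 = 2.419, the noncompetitive rate law is v = (Vmax/α)·[S] / (Km + [S]).
v = (5.60/2.419)×0.242 / (0.524 + 0.242) = 0.5603/0.7660 = 0.731 μmol/min.

0.731 μmol/min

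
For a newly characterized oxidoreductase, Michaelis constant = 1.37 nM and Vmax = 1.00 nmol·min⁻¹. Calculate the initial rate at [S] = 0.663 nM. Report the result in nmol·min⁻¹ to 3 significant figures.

0.326 nmol·min⁻¹

[S]/(Km+[S]) = 0.663/2.033 = 0.3261, the fractional saturation.
v = 0.3261 × Vmax = 0.3261 × 1.00 = 0.326 nmol·min⁻¹.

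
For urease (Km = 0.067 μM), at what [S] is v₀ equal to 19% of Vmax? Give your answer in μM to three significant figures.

0.0157 μM

v/Vmax = [S]/(Km+[S]) = 0.19, so [S] = Km·0.19/(1 − 0.19) = 0.067 × 0.2346.
[S] = 0.0157 μM.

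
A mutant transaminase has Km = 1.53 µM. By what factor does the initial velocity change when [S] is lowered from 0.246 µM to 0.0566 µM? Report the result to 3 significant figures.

Since Vmax cancels, v₂/v₁ = [S]₂(Km+[S]₁) / [S]₁(Km+[S]₂).
= 0.0566×(1.53+0.246) / (0.246×(1.53+0.0566)) = 0.1005/0.3903 = 0.258.

0.258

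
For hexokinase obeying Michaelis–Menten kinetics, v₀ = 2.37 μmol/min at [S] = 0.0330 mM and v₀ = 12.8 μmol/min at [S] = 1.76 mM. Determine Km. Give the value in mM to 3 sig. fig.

From v = Vmax[S]/(Km+[S]), each point gives Vmax = v(Km+[S])/[S].
Equating: 2.37(Km+0.0330)/0.0330 = 12.8(Km+1.76)/1.76.
71.82·Km + 2.37 = 7.273·Km + 12.8, so (71.82 − 7.273)·Km = 12.8 − 2.37.
Km = 10.43/64.55 = 0.162 mM; then Vmax = 2.37(0.162+0.0330)/0.0330 = 14.0 μmol/min.

0.162 mM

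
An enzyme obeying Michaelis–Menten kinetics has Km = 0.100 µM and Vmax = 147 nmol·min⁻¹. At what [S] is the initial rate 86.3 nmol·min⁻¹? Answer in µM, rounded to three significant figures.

0.142 µM

The required fractional saturation is v/Vmax = 86.3/147 = 0.5871.
Then [S]/(Km+[S]) = 0.5871 ⇒ [S] = 0.100 × 0.5871/(1 − 0.5871) = 0.142 µM.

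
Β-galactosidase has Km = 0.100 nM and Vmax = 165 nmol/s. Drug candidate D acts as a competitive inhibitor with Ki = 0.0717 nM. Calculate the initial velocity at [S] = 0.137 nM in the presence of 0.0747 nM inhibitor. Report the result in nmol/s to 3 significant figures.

66.3 nmol/s

α = 1 + [I]/Ki = 1 + 0.0747/0.0717 = 2.042.
For a competitive inhibitor, Vmax is unchanged and the apparent Km becomes α·Km: Km,app = 0.204 nM, Vmax,app = 165 nmol/s.
v = Vmax,app·[S]/(Km,app + [S]) = 165 × 0.137/(0.204 + 0.137) = 66.3 nmol/s.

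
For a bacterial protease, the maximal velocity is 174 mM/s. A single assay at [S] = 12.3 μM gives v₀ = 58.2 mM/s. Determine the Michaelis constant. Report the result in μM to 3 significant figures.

From v = Vmax[S]/(Km+[S]), Km = [S](Vmax − v)/v.
Km = 12.3 × (174 − 58.2) / 58.2 = 1424/58.2 = 24.5 μM.

24.5 μM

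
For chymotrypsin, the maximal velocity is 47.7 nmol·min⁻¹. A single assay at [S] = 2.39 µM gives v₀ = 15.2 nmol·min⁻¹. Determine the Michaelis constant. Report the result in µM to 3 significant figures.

5.11 µM

From v = Vmax[S]/(Km+[S]), Km = [S](Vmax − v)/v.
Km = 2.39 × (47.7 − 15.2) / 15.2 = 77.68/15.2 = 5.11 µM.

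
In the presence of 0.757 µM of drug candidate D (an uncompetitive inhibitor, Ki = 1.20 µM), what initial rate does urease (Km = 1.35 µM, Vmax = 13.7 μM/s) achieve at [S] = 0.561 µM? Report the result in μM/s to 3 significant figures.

α = 1 + [I]/Ki = 1 + 0.757/1.20 = 1.631.
For an uncompetitive inhibitor, both parameters are divided by α, giving Vmax/α and Km/α: Km,app = 0.828 µM, Vmax,app = 8.40 μM/s.
v = Vmax,app·[S]/(Km,app + [S]) = 8.40 × 0.561/(0.828 + 0.561) = 3.39 μM/s.

3.39 μM/s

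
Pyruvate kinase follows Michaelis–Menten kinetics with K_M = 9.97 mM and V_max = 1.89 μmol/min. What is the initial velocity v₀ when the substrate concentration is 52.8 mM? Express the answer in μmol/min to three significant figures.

[S]/(Km+[S]) = 52.8/62.77 = 0.8412, the fractional saturation.
v = 0.8412 × Vmax = 0.8412 × 1.89 = 1.59 μmol/min.

1.59 μmol/min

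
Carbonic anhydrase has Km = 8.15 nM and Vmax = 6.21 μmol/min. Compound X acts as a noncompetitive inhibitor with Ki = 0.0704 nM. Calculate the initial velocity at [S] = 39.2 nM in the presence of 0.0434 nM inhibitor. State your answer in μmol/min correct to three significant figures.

α = 1 + [I]/Ki = 1 + 0.0434/0.0704 = 1.616.
For a noncompetitive inhibitor, Vmax is reduced to Vmax/α while Km is unchanged: Km,app = 8.15 nM, Vmax,app = 3.84 μmol/min.
v = Vmax,app·[S]/(Km,app + [S]) = 3.84 × 39.2/(8.15 + 39.2) = 3.18 μmol/min.

3.18 μmol/min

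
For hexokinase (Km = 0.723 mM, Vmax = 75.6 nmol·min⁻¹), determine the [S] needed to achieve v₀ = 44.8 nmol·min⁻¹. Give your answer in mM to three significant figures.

The required fractional saturation is v/Vmax = 44.8/75.6 = 0.5926.
Then [S]/(Km+[S]) = 0.5926 ⇒ [S] = 0.723 × 0.5926/(1 − 0.5926) = 1.05 mM.

1.05 mM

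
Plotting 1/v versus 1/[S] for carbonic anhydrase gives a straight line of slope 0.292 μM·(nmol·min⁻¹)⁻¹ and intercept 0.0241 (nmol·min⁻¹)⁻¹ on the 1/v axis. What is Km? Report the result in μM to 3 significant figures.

y-intercept = 1/Vmax ⇒ Vmax = 41.5 nmol·min⁻¹; slope = Km/Vmax ⇒ Km = slope × Vmax.
Km = 0.292 × 41.5 = 12.1 μM.

12.1 μM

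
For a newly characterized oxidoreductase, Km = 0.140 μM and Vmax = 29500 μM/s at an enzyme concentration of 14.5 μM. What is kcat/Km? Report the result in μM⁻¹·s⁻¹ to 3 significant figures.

kcat = Vmax/[E]total = 29500/14.5 = 2030 s⁻¹.
kcat/Km = 2030/0.140 = 14500 μM⁻¹·s⁻¹.

14500 μM⁻¹·s⁻¹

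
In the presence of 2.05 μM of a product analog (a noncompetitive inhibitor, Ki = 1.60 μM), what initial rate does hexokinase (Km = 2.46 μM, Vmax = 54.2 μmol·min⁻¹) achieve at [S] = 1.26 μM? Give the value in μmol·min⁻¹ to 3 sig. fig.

8.05 μmol·min⁻¹

α = 1 + [I]/Ki = 1 + 2.05/1.60 = 2.281.
For a noncompetitive inhibitor, Vmax is reduced to Vmax/α while Km is unchanged: Km,app = 2.46 μM, Vmax,app = 23.8 μmol·min⁻¹.
v = Vmax,app·[S]/(Km,app + [S]) = 23.8 × 1.26/(2.46 + 1.26) = 8.05 μmol·min⁻¹.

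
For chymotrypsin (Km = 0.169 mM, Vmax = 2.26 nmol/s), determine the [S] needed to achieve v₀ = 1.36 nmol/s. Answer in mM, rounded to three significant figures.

0.255 mM

Rearranging v = Vmax[S]/(Km+[S]) gives [S] = Km·v/(Vmax − v).
[S] = 0.169 × 1.36 / (2.26 − 1.36) = 0.2298/0.9000 = 0.255 mM.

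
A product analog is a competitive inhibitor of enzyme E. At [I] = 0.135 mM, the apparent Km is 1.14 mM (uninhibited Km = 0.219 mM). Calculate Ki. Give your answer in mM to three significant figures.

0.0321 mM

Competitive: Km,app = α·Km with α = 1 + [I]/Ki.
α = Km,app/Km = 1.14/0.219 = 5.205.
Ki = [I]/(α − 1) = 0.135/4.205 = 0.0321 mM.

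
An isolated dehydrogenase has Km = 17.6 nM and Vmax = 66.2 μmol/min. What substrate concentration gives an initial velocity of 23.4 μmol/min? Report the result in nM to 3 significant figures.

The required fractional saturation is v/Vmax = 23.4/66.2 = 0.3535.
Then [S]/(Km+[S]) = 0.3535 ⇒ [S] = 17.6 × 0.3535/(1 − 0.3535) = 9.62 nM.

9.62 nM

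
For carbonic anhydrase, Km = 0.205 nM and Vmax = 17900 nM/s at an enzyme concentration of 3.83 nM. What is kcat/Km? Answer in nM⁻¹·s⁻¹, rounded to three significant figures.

22800 nM⁻¹·s⁻¹

kcat = Vmax/[E]total = 17900/3.83 = 4670 s⁻¹.
kcat/Km = 4670/0.205 = 22800 nM⁻¹·s⁻¹.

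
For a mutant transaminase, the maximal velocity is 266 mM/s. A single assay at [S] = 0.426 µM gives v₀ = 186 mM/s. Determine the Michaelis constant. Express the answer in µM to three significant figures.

From v = Vmax[S]/(Km+[S]), Km = [S](Vmax − v)/v.
Km = 0.426 × (266 − 186) / 186 = 34.08/186 = 0.183 µM.

0.183 µM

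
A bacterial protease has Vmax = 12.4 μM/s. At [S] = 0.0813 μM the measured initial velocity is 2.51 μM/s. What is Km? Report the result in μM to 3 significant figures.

v/Vmax = 2.51/12.4 = 0.2024 = [S]/(Km+[S]).
So Km + [S] = [S]/0.2024 = 0.4016 μM, giving Km = 0.4016 − 0.0813 = 0.320 μM.

0.320 μM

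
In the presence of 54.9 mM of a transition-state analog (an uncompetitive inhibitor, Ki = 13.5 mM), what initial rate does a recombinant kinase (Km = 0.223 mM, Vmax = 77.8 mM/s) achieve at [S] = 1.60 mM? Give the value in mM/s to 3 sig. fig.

14.9 mM/s

α = 1 + [I]/Ki = 1 + 54.9/13.5 = 5.067.
For an uncompetitive inhibitor, both parameters are divided by α, giving Vmax/α and Km/α: Km,app = 0.0440 mM, Vmax,app = 15.4 mM/s.
v = Vmax,app·[S]/(Km,app + [S]) = 15.4 × 1.60/(0.0440 + 1.60) = 14.9 mM/s.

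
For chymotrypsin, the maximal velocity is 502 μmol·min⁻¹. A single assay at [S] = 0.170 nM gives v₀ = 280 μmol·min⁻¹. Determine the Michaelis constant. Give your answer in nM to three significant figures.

0.135 nM

From v = Vmax[S]/(Km+[S]), Km = [S](Vmax − v)/v.
Km = 0.170 × (502 − 280) / 280 = 37.74/280 = 0.135 nM.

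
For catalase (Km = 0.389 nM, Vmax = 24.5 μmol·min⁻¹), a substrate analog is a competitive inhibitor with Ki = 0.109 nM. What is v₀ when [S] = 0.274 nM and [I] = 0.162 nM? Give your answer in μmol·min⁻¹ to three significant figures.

α = 1 + [I]/Ki = 1 + 0.162/0.109 = 2.486.
For a competitive inhibitor, Vmax is unchanged and the apparent Km becomes α·Km: Km,app = 0.967 nM, Vmax,app = 24.5 μmol·min⁻¹.
v = Vmax,app·[S]/(Km,app + [S]) = 24.5 × 0.274/(0.967 + 0.274) = 5.41 μmol·min⁻¹.

5.41 μmol·min⁻¹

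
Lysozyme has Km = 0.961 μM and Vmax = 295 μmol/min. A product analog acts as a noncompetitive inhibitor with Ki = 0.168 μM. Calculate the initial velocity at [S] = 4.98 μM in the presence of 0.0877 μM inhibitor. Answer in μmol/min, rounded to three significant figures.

162 μmol/min

With α = 1 + [I]/Ki = 1 + 0.0877/0.168 = 1.522, the noncompetitive rate law is v = (Vmax/α)·[S] / (Km + [S]).
v = (295/1.522)×4.98 / (0.961 + 4.98) = 965.2/5.941 = 162 μmol/min.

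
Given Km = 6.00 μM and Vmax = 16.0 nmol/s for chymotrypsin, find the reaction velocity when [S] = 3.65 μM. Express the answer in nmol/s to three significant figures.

6.05 nmol/s

[S]/(Km+[S]) = 3.65/9.650 = 0.3782, the fractional saturation.
v = 0.3782 × Vmax = 0.3782 × 16.0 = 6.05 nmol/s.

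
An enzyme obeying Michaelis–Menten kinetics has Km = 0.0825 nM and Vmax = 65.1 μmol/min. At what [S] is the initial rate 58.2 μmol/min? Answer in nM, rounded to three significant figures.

0.696 nM

The required fractional saturation is v/Vmax = 58.2/65.1 = 0.8940.
Then [S]/(Km+[S]) = 0.8940 ⇒ [S] = 0.0825 × 0.8940/(1 − 0.8940) = 0.696 nM.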